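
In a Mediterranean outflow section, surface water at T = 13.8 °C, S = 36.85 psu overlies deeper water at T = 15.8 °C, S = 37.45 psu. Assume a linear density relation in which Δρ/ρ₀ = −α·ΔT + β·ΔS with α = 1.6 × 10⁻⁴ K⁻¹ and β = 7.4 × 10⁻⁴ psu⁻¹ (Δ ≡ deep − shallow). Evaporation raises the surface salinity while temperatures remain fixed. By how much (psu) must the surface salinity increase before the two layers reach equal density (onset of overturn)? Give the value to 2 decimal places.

0.17 psu

Neutral buoyancy requires −α(T_deep − T_surf) + β(S_deep − S_surf′) = 0.
S_surf′ = S_deep − (α/β)·ΔT = 37.45 − (1.6 × 10⁻⁴/7.4 × 10⁻⁴)·(+2.0) = 37.0176 psu.
Increase required: 37.0176 − 36.85 = 0.1676 psu.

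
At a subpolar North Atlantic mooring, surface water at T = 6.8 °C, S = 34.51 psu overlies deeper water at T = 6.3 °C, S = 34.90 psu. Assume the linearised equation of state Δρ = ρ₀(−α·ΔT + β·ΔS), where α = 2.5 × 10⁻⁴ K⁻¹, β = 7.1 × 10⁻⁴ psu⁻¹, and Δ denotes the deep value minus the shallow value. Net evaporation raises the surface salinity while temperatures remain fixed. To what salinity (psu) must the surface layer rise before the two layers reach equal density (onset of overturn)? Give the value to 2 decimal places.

35.08 psu

Neutral buoyancy requires −α(T_deep − T_surf) + β(S_deep − S_surf′) = 0.
S_surf′ = S_deep − (α/β)·ΔT = 34.90 − (2.5 × 10⁻⁴/7.1 × 10⁻⁴)·(-0.5) = 35.0761 psu.
Increase required: 35.0761 − 34.51 = 0.5661 psu.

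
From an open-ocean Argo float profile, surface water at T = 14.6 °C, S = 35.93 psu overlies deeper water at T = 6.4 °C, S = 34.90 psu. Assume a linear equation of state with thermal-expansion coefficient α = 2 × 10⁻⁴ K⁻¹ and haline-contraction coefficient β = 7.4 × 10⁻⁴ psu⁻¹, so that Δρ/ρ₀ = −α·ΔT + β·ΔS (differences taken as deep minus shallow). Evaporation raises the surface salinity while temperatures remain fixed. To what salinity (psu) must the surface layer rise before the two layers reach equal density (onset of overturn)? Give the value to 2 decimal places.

Neutral buoyancy requires −α(T_deep − T_surf) + β(S_deep − S_surf′) = 0.
S_surf′ = S_deep − (α/β)·ΔT = 34.90 − (2 × 10⁻⁴/7.4 × 10⁻⁴)·(-8.2) = 37.1162 psu.
Increase required: 37.1162 − 35.93 = 1.1862 psu.

37.12 psu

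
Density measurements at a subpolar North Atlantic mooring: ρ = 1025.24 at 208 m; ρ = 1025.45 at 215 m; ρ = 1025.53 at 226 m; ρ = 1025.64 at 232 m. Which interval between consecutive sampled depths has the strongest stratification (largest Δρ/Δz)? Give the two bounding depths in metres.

208–215 m

Compute the density gradient over each adjacent pair:
  208–215 m: Δρ/Δz = 0.21/7 = 0.030 kg m⁻⁴
  215–226 m: Δρ/Δz = 0.08/11 = 7.3 × 10⁻³ kg m⁻⁴
  226–232 m: Δρ/Δz = 0.11/6 = 0.018 kg m⁻⁴
The largest gradient is in the 208–215 m interval — the pycnocline.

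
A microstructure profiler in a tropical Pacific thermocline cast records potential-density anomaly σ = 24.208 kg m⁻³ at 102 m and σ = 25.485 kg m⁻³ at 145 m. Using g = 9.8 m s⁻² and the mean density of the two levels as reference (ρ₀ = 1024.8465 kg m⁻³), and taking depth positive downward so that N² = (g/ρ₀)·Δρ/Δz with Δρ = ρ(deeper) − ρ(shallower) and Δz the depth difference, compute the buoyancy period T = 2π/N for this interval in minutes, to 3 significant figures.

Δρ = 1025.485 − 1024.208 = 1.277 kg m⁻³ over Δz = 145 − 102 = 43 m.
N² = (9.8/1024.8465) × (1.277/43) = 2.8398 × 10⁻⁴ s⁻².
N = √(2.8398 × 10⁻⁴) = 0.016852 rad s⁻¹, so T = 2π/N = 372.85 s = 6.2142 min ≈ 6.21 min.
A positive N² confirms static stability across the interval.

6.21 min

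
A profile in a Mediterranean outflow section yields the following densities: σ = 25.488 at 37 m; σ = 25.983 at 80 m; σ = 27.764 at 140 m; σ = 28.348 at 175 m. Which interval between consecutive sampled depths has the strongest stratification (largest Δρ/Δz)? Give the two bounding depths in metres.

80–140 m

Compute the density gradient over each adjacent pair:
  37–80 m: Δρ/Δz = 0.495/43 = 0.012 kg m⁻⁴
  80–140 m: Δρ/Δz = 1.781/60 = 0.030 kg m⁻⁴
  140–175 m: Δρ/Δz = 0.584/35 = 0.017 kg m⁻⁴
The largest gradient is in the 80–140 m interval — the pycnocline.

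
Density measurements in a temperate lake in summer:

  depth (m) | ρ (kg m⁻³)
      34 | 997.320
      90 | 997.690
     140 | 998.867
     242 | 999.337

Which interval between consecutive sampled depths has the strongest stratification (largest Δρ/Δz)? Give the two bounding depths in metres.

Compute the density gradient over each adjacent pair:
  34–90 m: Δρ/Δz = 0.370/56 = 6.6 × 10⁻³ kg m⁻⁴
  90–140 m: Δρ/Δz = 1.177/50 = 0.024 kg m⁻⁴
  140–242 m: Δρ/Δz = 0.470/102 = 4.6 × 10⁻³ kg m⁻⁴
The largest gradient is in the 90–140 m interval — the pycnocline.

90–140 m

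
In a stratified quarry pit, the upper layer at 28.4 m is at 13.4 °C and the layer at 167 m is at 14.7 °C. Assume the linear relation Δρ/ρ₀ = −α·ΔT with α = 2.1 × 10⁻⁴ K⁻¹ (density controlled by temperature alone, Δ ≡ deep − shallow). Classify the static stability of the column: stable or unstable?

unstable

ΔT = 14.7 − 13.4 = +1.3 K, so Δρ/ρ₀ = −αΔT = -2.73 × 10⁻⁴.
Δρ/ρ₀ < 0, so Δρ < 0: deeper water is lighter → statically unstable; the column would overturn.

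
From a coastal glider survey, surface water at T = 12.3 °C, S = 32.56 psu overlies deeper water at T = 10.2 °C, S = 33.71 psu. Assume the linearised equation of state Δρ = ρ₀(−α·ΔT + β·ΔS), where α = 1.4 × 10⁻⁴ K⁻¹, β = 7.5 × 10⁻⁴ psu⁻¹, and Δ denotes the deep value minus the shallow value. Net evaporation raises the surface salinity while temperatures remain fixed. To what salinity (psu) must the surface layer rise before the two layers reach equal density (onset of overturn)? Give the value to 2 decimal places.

34.10 psu

Neutral buoyancy requires −α(T_deep − T_surf) + β(S_deep − S_surf′) = 0.
S_surf′ = S_deep − (α/β)·ΔT = 33.71 − (1.4 × 10⁻⁴/7.5 × 10⁻⁴)·(-2.1) = 34.1020 psu.
Increase required: 34.1020 − 32.56 = 1.5420 psu.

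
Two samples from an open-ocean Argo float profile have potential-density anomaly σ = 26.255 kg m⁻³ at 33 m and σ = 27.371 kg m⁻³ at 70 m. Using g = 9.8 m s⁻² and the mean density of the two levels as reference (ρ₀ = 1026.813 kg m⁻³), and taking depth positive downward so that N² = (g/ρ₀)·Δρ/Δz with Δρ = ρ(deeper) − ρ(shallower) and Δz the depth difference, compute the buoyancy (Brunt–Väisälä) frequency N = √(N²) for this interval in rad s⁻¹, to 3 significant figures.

0.0170 rad s⁻¹

Δρ = 1027.371 − 1026.255 = 1.116 kg m⁻³ over Δz = 70 − 33 = 37 m.
N² = (9.8/1026.813) × (1.116/37) = 2.8787 × 10⁻⁴ s⁻².
N = √(2.8787 × 10⁻⁴) = 0.016967 rad s⁻¹ ≈ 0.0170 rad s⁻¹.
Since Δρ > 0 the layer is stably stratified.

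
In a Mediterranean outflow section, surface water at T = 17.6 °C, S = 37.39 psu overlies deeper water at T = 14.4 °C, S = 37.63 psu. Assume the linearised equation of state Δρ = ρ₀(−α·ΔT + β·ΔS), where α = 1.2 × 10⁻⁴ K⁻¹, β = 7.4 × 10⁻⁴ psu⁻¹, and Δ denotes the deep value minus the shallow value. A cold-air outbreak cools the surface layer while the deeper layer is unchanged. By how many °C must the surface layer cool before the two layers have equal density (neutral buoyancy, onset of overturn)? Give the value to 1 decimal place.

4.7 °C

Neutral buoyancy requires Δρ = 0, i.e. −α(T_deep − T_surf′) + β(S_deep − S_surf) = 0.
T_surf′ = T_deep − (β/α)·ΔS = 14.4 − (7.4 × 10⁻⁴/1.2 × 10⁻⁴)·(+0.24) = 12.920 °C.
Cooling required: 17.6 − (12.920) = 4.680 °C.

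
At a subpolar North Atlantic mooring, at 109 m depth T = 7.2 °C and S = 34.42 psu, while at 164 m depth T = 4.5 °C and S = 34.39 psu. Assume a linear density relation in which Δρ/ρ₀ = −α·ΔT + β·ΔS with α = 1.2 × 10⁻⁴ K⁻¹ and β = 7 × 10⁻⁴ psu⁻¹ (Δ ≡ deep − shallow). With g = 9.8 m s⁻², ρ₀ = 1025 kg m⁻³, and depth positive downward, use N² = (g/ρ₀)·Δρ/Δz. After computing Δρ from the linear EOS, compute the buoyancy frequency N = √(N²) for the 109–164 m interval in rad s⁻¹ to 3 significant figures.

7.35 × 10⁻³ rad s⁻¹

ΔT = -2.7 K, ΔS = -0.03 psu (deep − shallow).
Δρ/ρ₀ = −αΔT + βΔS = 3.24 × 10⁻⁴ − 2.10 × 10⁻⁵ = 3.03 × 10⁻⁴, so Δρ ≈ 0.3106 kg m⁻³.
N² = (g/ρ₀)·Δρ/Δz = g·(Δρ/ρ₀)/Δz = 9.8 × 3.03 × 10⁻⁴ / 55 = 5.3989 × 10⁻⁵ s⁻².
N = √(5.3989 × 10⁻⁵) = 7.3477 × 10⁻³ rad s⁻¹ ≈ 7.35 × 10⁻³ rad s⁻¹.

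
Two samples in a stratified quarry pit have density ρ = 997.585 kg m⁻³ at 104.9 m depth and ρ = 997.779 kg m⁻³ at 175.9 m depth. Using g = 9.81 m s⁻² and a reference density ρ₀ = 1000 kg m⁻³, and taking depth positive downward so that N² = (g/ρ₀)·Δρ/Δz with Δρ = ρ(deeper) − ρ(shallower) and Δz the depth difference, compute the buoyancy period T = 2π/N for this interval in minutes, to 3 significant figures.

20.2 min

Δρ = 997.779 − 997.585 = 0.194 kg m⁻³ over Δz = 175.9 − 104.9 = 71 m.
N² = (9.81/1000) × (0.194/71) = 2.6805 × 10⁻⁵ s⁻².
N = √(2.6805 × 10⁻⁵) = 5.1774 × 10⁻³ rad s⁻¹, so T = 2π/N = 1.2136 × 10³ s = 20.227 min ≈ 20.2 min.
Since Δρ > 0 the layer is stably stratified.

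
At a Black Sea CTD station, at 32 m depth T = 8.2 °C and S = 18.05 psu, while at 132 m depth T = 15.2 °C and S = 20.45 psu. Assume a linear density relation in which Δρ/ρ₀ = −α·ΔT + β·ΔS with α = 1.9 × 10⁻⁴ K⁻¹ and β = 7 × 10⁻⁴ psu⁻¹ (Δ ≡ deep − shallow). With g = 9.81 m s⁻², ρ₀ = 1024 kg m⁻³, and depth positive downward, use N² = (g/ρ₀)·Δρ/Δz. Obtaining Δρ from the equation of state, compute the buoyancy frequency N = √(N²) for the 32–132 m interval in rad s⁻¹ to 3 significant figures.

ΔT = +7.0 K, ΔS = +2.40 psu (deep − shallow).
Δρ/ρ₀ = −αΔT + βΔS = -1.33 × 10⁻³ + 1.68 × 10⁻³ = 3.50 × 10⁻⁴, so Δρ ≈ 0.3584 kg m⁻³.
N² = (g/ρ₀)·Δρ/Δz = g·(Δρ/ρ₀)/Δz = 9.81 × 3.50 × 10⁻⁴ / 100 = 3.4335 × 10⁻⁵ s⁻².
N = √(3.4335 × 10⁻⁵) = 5.8596 × 10⁻³ rad s⁻¹ ≈ 5.86 × 10⁻³ rad s⁻¹.

5.86 × 10⁻³ rad s⁻¹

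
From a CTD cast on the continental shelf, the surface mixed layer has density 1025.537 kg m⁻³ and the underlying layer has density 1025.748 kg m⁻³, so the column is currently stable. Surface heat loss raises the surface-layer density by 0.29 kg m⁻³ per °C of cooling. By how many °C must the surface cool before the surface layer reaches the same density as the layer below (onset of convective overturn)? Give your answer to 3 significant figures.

Density deficit of the surface layer: 1025.748 − 1025.537 = 0.211 kg m⁻³.
Required change = 0.211 / 0.29 = 0.728 °C.

0.728 °C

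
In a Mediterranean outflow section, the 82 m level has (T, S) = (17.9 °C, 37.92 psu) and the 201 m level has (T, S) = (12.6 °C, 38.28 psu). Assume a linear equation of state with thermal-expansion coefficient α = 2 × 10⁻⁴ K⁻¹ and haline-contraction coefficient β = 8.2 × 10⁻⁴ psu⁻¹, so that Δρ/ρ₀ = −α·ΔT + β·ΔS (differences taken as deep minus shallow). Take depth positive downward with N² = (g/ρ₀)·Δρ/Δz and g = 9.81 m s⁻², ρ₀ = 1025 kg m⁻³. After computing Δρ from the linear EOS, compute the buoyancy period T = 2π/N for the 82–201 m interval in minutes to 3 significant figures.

ΔT = -5.3 K, ΔS = +0.36 psu (deep − shallow).
Δρ/ρ₀ = −αΔT + βΔS = 1.06 × 10⁻³ + 2.952 × 10⁻⁴ = 1.3552 × 10⁻³, so Δρ ≈ 1.389 kg m⁻³.
N² = (g/ρ₀)·Δρ/Δz = g·(Δρ/ρ₀)/Δz = 9.81 × 1.3552 × 10⁻³ / 119 = 1.1172 × 10⁻⁴ s⁻².
N = √(1.1172 × 10⁻⁴) = 0.010570 rad s⁻¹ → T = 2π/N = 594.44 s = 9.9073 min ≈ 9.91 min.

9.91 min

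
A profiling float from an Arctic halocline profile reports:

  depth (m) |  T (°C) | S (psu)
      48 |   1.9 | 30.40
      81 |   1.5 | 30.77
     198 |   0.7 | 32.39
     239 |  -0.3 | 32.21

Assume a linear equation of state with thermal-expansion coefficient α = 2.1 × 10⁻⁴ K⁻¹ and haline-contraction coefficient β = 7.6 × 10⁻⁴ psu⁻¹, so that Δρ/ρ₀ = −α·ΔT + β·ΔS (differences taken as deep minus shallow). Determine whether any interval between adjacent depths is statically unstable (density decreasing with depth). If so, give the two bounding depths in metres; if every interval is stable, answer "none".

Evaluate Δρ/ρ₀ = −αΔT + βΔS across each adjacent pair:
  48–81 m: −αΔT+βΔS = −(2.1 × 10⁻⁴)(-0.4)+(7.6 × 10⁻⁴)(+0.37) = 3.7 × 10⁻⁴ → stable
  81–198 m: −αΔT+βΔS = −(2.1 × 10⁻⁴)(-0.8)+(7.6 × 10⁻⁴)(+1.62) = 1.4 × 10⁻³ → stable
  198–239 m: −αΔT+βΔS = −(2.1 × 10⁻⁴)(-1.0)+(7.6 × 10⁻⁴)(-0.18) = 7.3 × 10⁻⁵ → stable
Every interval has Δρ > 0: the column is stably stratified throughout.

none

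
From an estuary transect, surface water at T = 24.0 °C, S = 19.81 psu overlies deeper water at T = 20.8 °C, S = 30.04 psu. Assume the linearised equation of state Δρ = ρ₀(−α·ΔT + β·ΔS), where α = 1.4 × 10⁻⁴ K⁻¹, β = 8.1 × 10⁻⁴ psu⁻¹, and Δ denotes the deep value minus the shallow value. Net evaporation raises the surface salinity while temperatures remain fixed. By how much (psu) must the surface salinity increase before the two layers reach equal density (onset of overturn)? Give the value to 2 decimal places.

Neutral buoyancy requires −α(T_deep − T_surf) + β(S_deep − S_surf′) = 0.
S_surf′ = S_deep − (α/β)·ΔT = 30.04 − (1.4 × 10⁻⁴/8.1 × 10⁻⁴)·(-3.2) = 30.5931 psu.
Increase required: 30.5931 − 19.81 = 10.7831 psu.

10.78 psu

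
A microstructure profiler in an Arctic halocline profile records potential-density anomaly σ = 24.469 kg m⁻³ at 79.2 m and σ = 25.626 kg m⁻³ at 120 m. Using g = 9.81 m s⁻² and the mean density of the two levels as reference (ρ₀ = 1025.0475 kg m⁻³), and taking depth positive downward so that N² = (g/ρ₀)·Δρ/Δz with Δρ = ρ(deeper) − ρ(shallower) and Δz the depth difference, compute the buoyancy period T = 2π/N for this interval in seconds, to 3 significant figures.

381 s

Δρ = 1025.626 − 1024.469 = 1.157 kg m⁻³ over Δz = 120 − 79.2 = 40.8 m.
N² = (9.81/1025.0475) × (1.157/40.8) = 2.7139 × 10⁻⁴ s⁻².
N = √(2.7139 × 10⁻⁴) = 0.016474 rad s⁻¹, so T = 2π/N = 381.40 s ≈ 381 s.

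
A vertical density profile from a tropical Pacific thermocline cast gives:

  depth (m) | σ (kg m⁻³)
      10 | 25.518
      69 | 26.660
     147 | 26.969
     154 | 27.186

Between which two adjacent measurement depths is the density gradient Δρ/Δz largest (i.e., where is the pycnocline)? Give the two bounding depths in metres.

Compute the density gradient over each adjacent pair:
  10–69 m: Δρ/Δz = 1.142/59 = 0.019 kg m⁻⁴
  69–147 m: Δρ/Δz = 0.309/78 = 4.0 × 10⁻³ kg m⁻⁴
  147–154 m: Δρ/Δz = 0.217/7 = 0.031 kg m⁻⁴
The largest gradient is in the 147–154 m interval — the pycnocline.

147–154 m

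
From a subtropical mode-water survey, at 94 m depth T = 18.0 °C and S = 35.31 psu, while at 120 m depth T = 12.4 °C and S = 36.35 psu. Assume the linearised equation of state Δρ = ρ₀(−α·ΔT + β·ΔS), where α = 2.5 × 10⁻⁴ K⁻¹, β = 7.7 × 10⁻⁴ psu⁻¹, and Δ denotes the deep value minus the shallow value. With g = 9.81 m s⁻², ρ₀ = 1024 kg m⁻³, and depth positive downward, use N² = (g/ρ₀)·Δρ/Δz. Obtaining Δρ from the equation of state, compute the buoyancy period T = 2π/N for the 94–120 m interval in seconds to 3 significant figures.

ΔT = -5.6 K, ΔS = +1.04 psu (deep − shallow).
Δρ/ρ₀ = −αΔT + βΔS = 1.40 × 10⁻³ + 8.008 × 10⁻⁴ = 2.2008 × 10⁻³, so Δρ ≈ 2.254 kg m⁻³.
N² = (g/ρ₀)·Δρ/Δz = g·(Δρ/ρ₀)/Δz = 9.81 × 2.2008 × 10⁻³ / 26 = 8.3038 × 10⁻⁴ s⁻².
N = √(8.3038 × 10⁻⁴) = 0.028816 rad s⁻¹ → T = 2π/N = 218.05 s ≈ 218 s.

218 s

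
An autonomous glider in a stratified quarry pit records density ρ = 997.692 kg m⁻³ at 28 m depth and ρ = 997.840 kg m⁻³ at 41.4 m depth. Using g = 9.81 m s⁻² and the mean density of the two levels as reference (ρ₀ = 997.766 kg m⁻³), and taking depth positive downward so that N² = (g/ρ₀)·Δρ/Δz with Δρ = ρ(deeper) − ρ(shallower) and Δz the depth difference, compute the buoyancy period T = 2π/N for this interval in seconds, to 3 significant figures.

603 s

Δρ = 997.840 − 997.692 = 0.148 kg m⁻³ over Δz = 41.4 − 28 = 13.4 m.
N² = (9.81/997.766) × (0.148/13.4) = 1.0859 × 10⁻⁴ s⁻².
N = √(1.0859 × 10⁻⁴) = 0.010421 rad s⁻¹, so T = 2π/N = 602.93 s ≈ 603 s.
Since Δρ > 0 the layer is stably stratified.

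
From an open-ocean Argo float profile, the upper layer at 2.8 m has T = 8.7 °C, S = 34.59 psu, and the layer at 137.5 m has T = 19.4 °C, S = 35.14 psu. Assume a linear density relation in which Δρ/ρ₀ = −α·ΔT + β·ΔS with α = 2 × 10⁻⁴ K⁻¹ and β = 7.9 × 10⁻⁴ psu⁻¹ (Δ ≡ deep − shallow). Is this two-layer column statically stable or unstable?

unstable

ΔT = 19.4 − 8.7 = +10.7 K and ΔS = 35.14 − 34.59 = +0.55 psu (deep − shallow).
−αΔT = -2.14 × 10⁻³; βΔS = 4.345 × 10⁻⁴; sum Δρ/ρ₀ = -1.7055 × 10⁻³.
Δρ/ρ₀ < 0, so Δρ < 0: deeper water is lighter → statically unstable; the column would overturn.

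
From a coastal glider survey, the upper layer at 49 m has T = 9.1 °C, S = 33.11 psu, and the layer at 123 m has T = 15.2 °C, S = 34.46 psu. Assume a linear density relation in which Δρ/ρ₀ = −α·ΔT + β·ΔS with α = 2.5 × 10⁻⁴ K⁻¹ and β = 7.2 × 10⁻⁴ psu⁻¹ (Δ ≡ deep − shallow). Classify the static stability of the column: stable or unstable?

unstable

ΔT = 15.2 − 9.1 = +6.1 K and ΔS = 34.46 − 33.11 = +1.35 psu (deep − shallow).
−αΔT = -1.525 × 10⁻³; βΔS = 9.72 × 10⁻⁴; sum Δρ/ρ₀ = -5.53 × 10⁻⁴.
Δρ/ρ₀ < 0, so Δρ < 0: deeper water is lighter → statically unstable; the column would overturn.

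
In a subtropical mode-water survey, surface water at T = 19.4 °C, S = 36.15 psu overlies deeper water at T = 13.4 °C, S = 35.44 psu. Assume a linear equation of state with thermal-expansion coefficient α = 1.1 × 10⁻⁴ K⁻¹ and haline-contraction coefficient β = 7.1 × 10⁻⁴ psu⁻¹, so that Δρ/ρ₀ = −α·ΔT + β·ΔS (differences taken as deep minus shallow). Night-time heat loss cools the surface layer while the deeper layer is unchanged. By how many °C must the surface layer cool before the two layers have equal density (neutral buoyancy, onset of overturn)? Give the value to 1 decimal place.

Neutral buoyancy requires Δρ = 0, i.e. −α(T_deep − T_surf′) + β(S_deep − S_surf) = 0.
T_surf′ = T_deep − (β/α)·ΔS = 13.4 − (7.1 × 10⁻⁴/1.1 × 10⁻⁴)·(-0.71) = 17.983 °C.
Cooling required: 19.4 − (17.983) = 1.417 °C.

1.4 °C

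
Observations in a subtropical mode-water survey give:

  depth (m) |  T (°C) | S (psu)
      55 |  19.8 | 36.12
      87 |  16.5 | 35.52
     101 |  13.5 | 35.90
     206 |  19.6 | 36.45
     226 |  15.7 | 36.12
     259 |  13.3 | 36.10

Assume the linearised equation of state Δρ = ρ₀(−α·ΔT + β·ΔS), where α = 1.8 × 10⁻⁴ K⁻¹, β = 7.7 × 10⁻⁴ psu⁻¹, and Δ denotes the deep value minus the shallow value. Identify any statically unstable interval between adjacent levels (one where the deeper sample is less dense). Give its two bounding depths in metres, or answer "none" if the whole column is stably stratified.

101–206 m

Evaluate Δρ/ρ₀ = −αΔT + βΔS across each adjacent pair:
  55–87 m: −αΔT+βΔS = −(1.8 × 10⁻⁴)(-3.3)+(7.7 × 10⁻⁴)(-0.60) = 1.3 × 10⁻⁴ → stable
  87–101 m: −αΔT+βΔS = −(1.8 × 10⁻⁴)(-3.0)+(7.7 × 10⁻⁴)(+0.38) = 8.3 × 10⁻⁴ → stable
  101–206 m: −αΔT+βΔS = −(1.8 × 10⁻⁴)(+6.1)+(7.7 × 10⁻⁴)(+0.55) = -6.7 × 10⁻⁴ → UNSTABLE
  206–226 m: −αΔT+βΔS = −(1.8 × 10⁻⁴)(-3.9)+(7.7 × 10⁻⁴)(-0.33) = 4.5 × 10⁻⁴ → stable
  226–259 m: −αΔT+βΔS = −(1.8 × 10⁻⁴)(-2.4)+(7.7 × 10⁻⁴)(-0.02) = 4.2 × 10⁻⁴ → stable
The 101–206 m interval has Δρ < 0: lighter water underlies denser water.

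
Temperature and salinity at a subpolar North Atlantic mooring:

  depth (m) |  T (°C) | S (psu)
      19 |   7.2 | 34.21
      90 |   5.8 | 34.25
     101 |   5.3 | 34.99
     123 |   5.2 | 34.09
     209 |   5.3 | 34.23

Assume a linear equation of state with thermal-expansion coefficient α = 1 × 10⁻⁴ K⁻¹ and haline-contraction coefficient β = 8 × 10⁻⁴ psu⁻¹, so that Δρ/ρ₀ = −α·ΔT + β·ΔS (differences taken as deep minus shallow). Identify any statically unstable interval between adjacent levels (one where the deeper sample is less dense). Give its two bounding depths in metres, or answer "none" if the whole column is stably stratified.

Evaluate Δρ/ρ₀ = −αΔT + βΔS across each adjacent pair:
  19–90 m: −αΔT+βΔS = −(1 × 10⁻⁴)(-1.4)+(8 × 10⁻⁴)(+0.04) = 1.7 × 10⁻⁴ → stable
  90–101 m: −αΔT+βΔS = −(1 × 10⁻⁴)(-0.5)+(8 × 10⁻⁴)(+0.74) = 6.4 × 10⁻⁴ → stable
  101–123 m: −αΔT+βΔS = −(1 × 10⁻⁴)(-0.1)+(8 × 10⁻⁴)(-0.90) = -7.1 × 10⁻⁴ → UNSTABLE
  123–209 m: −αΔT+βΔS = −(1 × 10⁻⁴)(+0.1)+(8 × 10⁻⁴)(+0.14) = 1.0 × 10⁻⁴ → stable
The 101–123 m interval has Δρ < 0: lighter water underlies denser water.

101–123 m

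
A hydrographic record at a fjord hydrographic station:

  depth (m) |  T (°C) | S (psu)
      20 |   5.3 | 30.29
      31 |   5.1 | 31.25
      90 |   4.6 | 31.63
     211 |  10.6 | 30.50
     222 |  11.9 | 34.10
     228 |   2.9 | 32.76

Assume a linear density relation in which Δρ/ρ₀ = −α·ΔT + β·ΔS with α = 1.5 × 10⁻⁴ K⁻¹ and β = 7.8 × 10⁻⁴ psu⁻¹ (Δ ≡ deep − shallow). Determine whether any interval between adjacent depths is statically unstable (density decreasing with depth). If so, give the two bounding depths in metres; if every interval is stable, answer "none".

Evaluate Δρ/ρ₀ = −αΔT + βΔS across each adjacent pair:
  20–31 m: −αΔT+βΔS = −(1.5 × 10⁻⁴)(-0.2)+(7.8 × 10⁻⁴)(+0.96) = 7.8 × 10⁻⁴ → stable
  31–90 m: −αΔT+βΔS = −(1.5 × 10⁻⁴)(-0.5)+(7.8 × 10⁻⁴)(+0.38) = 3.7 × 10⁻⁴ → stable
  90–211 m: −αΔT+βΔS = −(1.5 × 10⁻⁴)(+6.0)+(7.8 × 10⁻⁴)(-1.13) = -1.8 × 10⁻³ → UNSTABLE
  211–222 m: −αΔT+βΔS = −(1.5 × 10⁻⁴)(+1.3)+(7.8 × 10⁻⁴)(+3.60) = 2.6 × 10⁻³ → stable
  222–228 m: −αΔT+βΔS = −(1.5 × 10⁻⁴)(-9.0)+(7.8 × 10⁻⁴)(-1.34) = 3.0 × 10⁻⁴ → stable
The 90–211 m interval has Δρ < 0: lighter water underlies denser water.

90–211 m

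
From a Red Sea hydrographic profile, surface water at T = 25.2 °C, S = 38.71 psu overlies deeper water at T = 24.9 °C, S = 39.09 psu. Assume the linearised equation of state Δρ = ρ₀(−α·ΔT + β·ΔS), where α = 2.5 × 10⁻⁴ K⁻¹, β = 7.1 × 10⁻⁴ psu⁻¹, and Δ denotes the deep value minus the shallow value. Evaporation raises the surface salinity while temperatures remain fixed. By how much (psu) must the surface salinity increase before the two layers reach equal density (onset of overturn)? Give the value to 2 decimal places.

0.49 psu

Neutral buoyancy requires −α(T_deep − T_surf) + β(S_deep − S_surf′) = 0.
S_surf′ = S_deep − (α/β)·ΔT = 39.09 − (2.5 × 10⁻⁴/7.1 × 10⁻⁴)·(-0.3) = 39.1956 psu.
Increase required: 39.1956 − 38.71 = 0.4856 psu.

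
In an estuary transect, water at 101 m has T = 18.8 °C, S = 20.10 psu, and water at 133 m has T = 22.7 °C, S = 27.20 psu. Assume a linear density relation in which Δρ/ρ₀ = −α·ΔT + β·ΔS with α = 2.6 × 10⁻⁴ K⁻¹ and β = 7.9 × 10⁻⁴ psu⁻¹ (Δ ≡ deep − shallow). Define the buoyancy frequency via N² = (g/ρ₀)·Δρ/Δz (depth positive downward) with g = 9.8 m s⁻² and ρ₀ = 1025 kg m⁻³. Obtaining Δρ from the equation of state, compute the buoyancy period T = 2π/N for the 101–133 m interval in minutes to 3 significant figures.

2.79 min

ΔT = +3.9 K, ΔS = +7.10 psu (deep − shallow).
Δρ/ρ₀ = −αΔT + βΔS = -1.014 × 10⁻³ + 5.609 × 10⁻³ = 4.595 × 10⁻³, so Δρ ≈ 4.710 kg m⁻³.
N² = (g/ρ₀)·Δρ/Δz = g·(Δρ/ρ₀)/Δz = 9.8 × 4.595 × 10⁻³ / 32 = 1.4072 × 10⁻³ s⁻².
N = √(1.4072 × 10⁻³) = 0.037513 rad s⁻¹ → T = 2π/N = 167.49 s = 2.7915 min ≈ 2.79 min.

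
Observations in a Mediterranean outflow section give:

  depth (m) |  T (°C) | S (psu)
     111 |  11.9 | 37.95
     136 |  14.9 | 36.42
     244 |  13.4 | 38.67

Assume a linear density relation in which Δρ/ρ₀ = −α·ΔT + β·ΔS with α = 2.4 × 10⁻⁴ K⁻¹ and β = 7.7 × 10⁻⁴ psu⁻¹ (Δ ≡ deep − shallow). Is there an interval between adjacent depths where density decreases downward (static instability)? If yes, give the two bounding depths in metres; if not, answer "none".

Evaluate Δρ/ρ₀ = −αΔT + βΔS across each adjacent pair:
  111–136 m: −αΔT+βΔS = −(2.4 × 10⁻⁴)(+3.0)+(7.7 × 10⁻⁴)(-1.53) = -1.9 × 10⁻³ → UNSTABLE
  136–244 m: −αΔT+βΔS = −(2.4 × 10⁻⁴)(-1.5)+(7.7 × 10⁻⁴)(+2.25) = 2.1 × 10⁻³ → stable
The 111–136 m interval has Δρ < 0: lighter water underlies denser water.

111–136 m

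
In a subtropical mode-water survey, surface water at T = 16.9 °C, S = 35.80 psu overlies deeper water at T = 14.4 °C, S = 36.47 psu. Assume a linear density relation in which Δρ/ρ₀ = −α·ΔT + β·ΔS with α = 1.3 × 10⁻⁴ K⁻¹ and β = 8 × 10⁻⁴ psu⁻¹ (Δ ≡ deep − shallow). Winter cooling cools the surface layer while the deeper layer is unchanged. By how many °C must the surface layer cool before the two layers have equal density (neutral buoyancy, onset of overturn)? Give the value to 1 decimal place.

Neutral buoyancy requires Δρ = 0, i.e. −α(T_deep − T_surf′) + β(S_deep − S_surf) = 0.
T_surf′ = T_deep − (β/α)·ΔS = 14.4 − (8 × 10⁻⁴/1.3 × 10⁻⁴)·(+0.67) = 10.277 °C.
Cooling required: 16.9 − (10.277) = 6.623 °C.

6.6 °C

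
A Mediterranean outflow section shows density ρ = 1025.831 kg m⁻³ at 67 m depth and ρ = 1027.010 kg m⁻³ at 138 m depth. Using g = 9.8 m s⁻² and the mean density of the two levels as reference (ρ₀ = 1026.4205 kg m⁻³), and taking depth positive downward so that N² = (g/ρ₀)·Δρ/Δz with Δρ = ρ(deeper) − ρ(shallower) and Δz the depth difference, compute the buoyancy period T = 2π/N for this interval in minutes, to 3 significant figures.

Δρ = 1027.010 − 1025.831 = 1.179 kg m⁻³ over Δz = 138 − 67 = 71 m.
N² = (9.8/1026.4205) × (1.179/71) = 1.5855 × 10⁻⁴ s⁻².
N = √(1.5855 × 10⁻⁴) = 0.012592 rad s⁻¹, so T = 2π/N = 498.98 s = 8.3163 min ≈ 8.32 min.

8.32 min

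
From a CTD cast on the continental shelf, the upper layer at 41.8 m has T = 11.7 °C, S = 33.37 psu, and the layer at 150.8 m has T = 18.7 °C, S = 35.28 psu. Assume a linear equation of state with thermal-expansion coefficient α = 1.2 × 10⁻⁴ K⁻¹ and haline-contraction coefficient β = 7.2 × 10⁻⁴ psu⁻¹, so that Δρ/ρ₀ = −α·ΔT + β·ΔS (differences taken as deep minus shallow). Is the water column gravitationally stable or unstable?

ΔT = 18.7 − 11.7 = +7.0 K and ΔS = 35.28 − 33.37 = +1.91 psu (deep − shallow).
−αΔT = -8.40 × 10⁻⁴; βΔS = 1.3752 × 10⁻³; sum Δρ/ρ₀ = 5.352 × 10⁻⁴.
Δρ/ρ₀ > 0, so Δρ > 0: deeper water is denser → statically stable.

stable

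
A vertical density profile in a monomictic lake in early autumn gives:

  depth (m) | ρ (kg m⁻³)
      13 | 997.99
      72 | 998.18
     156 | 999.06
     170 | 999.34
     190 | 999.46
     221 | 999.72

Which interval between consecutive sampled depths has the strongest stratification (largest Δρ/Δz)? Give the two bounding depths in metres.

Compute the density gradient over each adjacent pair:
  13–72 m: Δρ/Δz = 0.19/59 = 3.2 × 10⁻³ kg m⁻⁴
  72–156 m: Δρ/Δz = 0.88/84 = 0.010 kg m⁻⁴
  156–170 m: Δρ/Δz = 0.28/14 = 0.020 kg m⁻⁴
  170–190 m: Δρ/Δz = 0.12/20 = 6.0 × 10⁻³ kg m⁻⁴
  190–221 m: Δρ/Δz = 0.26/31 = 8.4 × 10⁻³ kg m⁻⁴
The largest gradient is in the 156–170 m interval — the pycnocline.

156–170 m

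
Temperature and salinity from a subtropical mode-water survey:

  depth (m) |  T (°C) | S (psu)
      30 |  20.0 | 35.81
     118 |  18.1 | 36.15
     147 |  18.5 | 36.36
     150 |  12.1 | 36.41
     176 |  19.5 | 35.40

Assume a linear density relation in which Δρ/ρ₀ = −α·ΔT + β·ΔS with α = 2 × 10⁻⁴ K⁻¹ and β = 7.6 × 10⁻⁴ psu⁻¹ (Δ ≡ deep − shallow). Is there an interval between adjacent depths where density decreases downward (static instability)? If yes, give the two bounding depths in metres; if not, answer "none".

150–176 m

Evaluate Δρ/ρ₀ = −αΔT + βΔS across each adjacent pair:
  30–118 m: −αΔT+βΔS = −(2 × 10⁻⁴)(-1.9)+(7.6 × 10⁻⁴)(+0.34) = 6.4 × 10⁻⁴ → stable
  118–147 m: −αΔT+βΔS = −(2 × 10⁻⁴)(+0.4)+(7.6 × 10⁻⁴)(+0.21) = 8.0 × 10⁻⁵ → stable
  147–150 m: −αΔT+βΔS = −(2 × 10⁻⁴)(-6.4)+(7.6 × 10⁻⁴)(+0.05) = 1.3 × 10⁻³ → stable
  150–176 m: −αΔT+βΔS = −(2 × 10⁻⁴)(+7.4)+(7.6 × 10⁻⁴)(-1.01) = -2.2 × 10⁻³ → UNSTABLE
The 150–176 m interval has Δρ < 0: lighter water underlies denser water.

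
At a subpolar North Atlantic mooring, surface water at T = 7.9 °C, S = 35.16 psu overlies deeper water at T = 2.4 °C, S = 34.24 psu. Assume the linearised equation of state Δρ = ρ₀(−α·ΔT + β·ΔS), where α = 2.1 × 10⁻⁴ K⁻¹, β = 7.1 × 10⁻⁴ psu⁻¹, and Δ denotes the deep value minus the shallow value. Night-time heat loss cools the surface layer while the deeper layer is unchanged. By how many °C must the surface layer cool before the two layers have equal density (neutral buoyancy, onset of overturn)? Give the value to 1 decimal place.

Neutral buoyancy requires Δρ = 0, i.e. −α(T_deep − T_surf′) + β(S_deep − S_surf) = 0.
T_surf′ = T_deep − (β/α)·ΔS = 2.4 − (7.1 × 10⁻⁴/2.1 × 10⁻⁴)·(-0.92) = 5.510 °C.
Cooling required: 7.9 − (5.510) = 2.390 °C.

2.4 °C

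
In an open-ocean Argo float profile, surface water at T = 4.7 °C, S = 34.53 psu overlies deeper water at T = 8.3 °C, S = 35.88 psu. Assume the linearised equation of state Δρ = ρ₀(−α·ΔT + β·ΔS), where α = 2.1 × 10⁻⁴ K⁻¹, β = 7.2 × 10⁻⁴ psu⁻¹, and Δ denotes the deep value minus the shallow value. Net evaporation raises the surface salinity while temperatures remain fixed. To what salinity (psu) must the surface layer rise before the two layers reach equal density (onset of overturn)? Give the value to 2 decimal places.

Neutral buoyancy requires −α(T_deep − T_surf) + β(S_deep − S_surf′) = 0.
S_surf′ = S_deep − (α/β)·ΔT = 35.88 − (2.1 × 10⁻⁴/7.2 × 10⁻⁴)·(+3.6) = 34.8300 psu.
Increase required: 34.8300 − 34.53 = 0.3000 psu.

34.83 psu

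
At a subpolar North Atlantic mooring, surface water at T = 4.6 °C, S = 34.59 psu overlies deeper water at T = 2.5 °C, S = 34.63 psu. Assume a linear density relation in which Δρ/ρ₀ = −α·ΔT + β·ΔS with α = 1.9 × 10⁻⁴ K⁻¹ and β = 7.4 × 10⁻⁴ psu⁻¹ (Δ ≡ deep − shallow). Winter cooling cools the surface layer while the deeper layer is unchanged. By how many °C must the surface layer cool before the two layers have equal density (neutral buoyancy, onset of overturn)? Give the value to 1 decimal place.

2.3 °C

Neutral buoyancy requires Δρ = 0, i.e. −α(T_deep − T_surf′) + β(S_deep − S_surf) = 0.
T_surf′ = T_deep − (β/α)·ΔS = 2.5 − (7.4 × 10⁻⁴/1.9 × 10⁻⁴)·(+0.04) = 2.344 °C.
Cooling required: 4.6 − (2.344) = 2.256 °C.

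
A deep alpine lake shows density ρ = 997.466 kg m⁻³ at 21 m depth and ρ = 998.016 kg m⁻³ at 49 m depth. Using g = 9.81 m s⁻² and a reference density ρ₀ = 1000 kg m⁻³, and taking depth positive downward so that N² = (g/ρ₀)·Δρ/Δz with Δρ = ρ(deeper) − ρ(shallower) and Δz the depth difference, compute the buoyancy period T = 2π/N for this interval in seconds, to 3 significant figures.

Δρ = 998.016 − 997.466 = 0.550 kg m⁻³ over Δz = 49 − 21 = 28 m.
N² = (9.81/1000) × (0.550/28) = 1.9270 × 10⁻⁴ s⁻².
N = √(1.9270 × 10⁻⁴) = 0.013882 rad s⁻¹, so T = 2π/N = 452.61 s ≈ 453 s.

453 s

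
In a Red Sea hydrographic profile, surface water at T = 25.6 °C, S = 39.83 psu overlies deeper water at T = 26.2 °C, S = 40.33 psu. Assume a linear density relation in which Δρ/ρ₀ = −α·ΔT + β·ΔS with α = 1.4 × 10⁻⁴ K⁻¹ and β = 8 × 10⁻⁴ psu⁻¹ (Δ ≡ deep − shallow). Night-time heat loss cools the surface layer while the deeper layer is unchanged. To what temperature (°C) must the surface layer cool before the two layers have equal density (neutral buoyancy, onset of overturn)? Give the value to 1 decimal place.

23.3 °C

Neutral buoyancy requires Δρ = 0, i.e. −α(T_deep − T_surf′) + β(S_deep − S_surf) = 0.
T_surf′ = T_deep − (β/α)·ΔS = 26.2 − (8 × 10⁻⁴/1.4 × 10⁻⁴)·(+0.50) = 23.343 °C.
Cooling required: 25.6 − (23.343) = 2.257 °C.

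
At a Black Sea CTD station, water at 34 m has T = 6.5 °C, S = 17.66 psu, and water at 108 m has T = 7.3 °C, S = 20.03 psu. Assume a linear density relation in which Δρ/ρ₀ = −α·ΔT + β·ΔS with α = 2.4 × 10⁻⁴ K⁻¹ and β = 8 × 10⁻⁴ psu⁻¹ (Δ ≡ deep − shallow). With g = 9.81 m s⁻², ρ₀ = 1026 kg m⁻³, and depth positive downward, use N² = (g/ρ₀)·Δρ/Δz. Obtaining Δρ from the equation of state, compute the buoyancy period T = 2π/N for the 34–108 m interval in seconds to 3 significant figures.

ΔT = +0.8 K, ΔS = +2.37 psu (deep − shallow).
Δρ/ρ₀ = −αΔT + βΔS = -1.92 × 10⁻⁴ + 1.896 × 10⁻³ = 1.704 × 10⁻³, so Δρ ≈ 1.748 kg m⁻³.
N² = (g/ρ₀)·Δρ/Δz = g·(Δρ/ρ₀)/Δz = 9.81 × 1.704 × 10⁻³ / 74 = 2.2590 × 10⁻⁴ s⁻².
N = √(2.2590 × 10⁻⁴) = 0.015030 rad s⁻¹ → T = 2π/N = 418.04 s ≈ 418 s.

418 s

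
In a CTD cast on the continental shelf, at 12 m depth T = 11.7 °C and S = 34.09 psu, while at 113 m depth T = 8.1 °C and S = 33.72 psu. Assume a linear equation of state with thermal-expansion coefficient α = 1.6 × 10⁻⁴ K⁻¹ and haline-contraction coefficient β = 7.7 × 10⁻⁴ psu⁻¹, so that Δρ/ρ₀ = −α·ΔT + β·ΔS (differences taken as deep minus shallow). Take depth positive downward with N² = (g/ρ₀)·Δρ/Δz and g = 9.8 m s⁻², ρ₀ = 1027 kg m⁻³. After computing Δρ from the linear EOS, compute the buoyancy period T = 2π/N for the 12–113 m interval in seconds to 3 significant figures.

1.18 × 10³ s

ΔT = -3.6 K, ΔS = -0.37 psu (deep − shallow).
Δρ/ρ₀ = −αΔT + βΔS = 5.76 × 10⁻⁴ − 2.849 × 10⁻⁴ = 2.911 × 10⁻⁴, so Δρ ≈ 0.2990 kg m⁻³.
N² = (g/ρ₀)·Δρ/Δz = g·(Δρ/ρ₀)/Δz = 9.8 × 2.911 × 10⁻⁴ / 101 = 2.8245 × 10⁻⁵ s⁻².
N = √(2.8245 × 10⁻⁵) = 5.3146 × 10⁻³ rad s⁻¹ → T = 2π/N = 1.1822 × 10³ s ≈ 1.18 × 10³ s.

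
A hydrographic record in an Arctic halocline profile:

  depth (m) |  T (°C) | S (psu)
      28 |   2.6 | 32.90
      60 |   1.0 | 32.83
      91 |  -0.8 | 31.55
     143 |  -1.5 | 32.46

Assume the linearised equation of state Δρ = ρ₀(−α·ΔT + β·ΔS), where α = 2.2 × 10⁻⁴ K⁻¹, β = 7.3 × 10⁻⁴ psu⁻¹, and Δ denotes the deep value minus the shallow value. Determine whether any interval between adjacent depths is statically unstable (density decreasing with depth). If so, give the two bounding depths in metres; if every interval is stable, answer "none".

Evaluate Δρ/ρ₀ = −αΔT + βΔS across each adjacent pair:
  28–60 m: −αΔT+βΔS = −(2.2 × 10⁻⁴)(-1.6)+(7.3 × 10⁻⁴)(-0.07) = 3.0 × 10⁻⁴ → stable
  60–91 m: −αΔT+βΔS = −(2.2 × 10⁻⁴)(-1.8)+(7.3 × 10⁻⁴)(-1.28) = -5.4 × 10⁻⁴ → UNSTABLE
  91–143 m: −αΔT+βΔS = −(2.2 × 10⁻⁴)(-0.7)+(7.3 × 10⁻⁴)(+0.91) = 8.2 × 10⁻⁴ → stable
The 60–91 m interval has Δρ < 0: lighter water underlies denser water.

60–91 m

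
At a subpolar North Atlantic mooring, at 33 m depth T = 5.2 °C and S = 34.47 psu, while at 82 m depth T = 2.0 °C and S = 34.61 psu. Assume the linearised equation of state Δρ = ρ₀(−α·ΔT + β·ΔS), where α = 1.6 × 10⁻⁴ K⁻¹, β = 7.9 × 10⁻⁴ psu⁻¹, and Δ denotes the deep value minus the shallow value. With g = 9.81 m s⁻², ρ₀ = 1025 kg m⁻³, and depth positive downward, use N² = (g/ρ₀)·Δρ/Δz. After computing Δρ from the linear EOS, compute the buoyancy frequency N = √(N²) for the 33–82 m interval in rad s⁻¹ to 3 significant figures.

ΔT = -3.2 K, ΔS = +0.14 psu (deep − shallow).
Δρ/ρ₀ = −αΔT + βΔS = 5.12 × 10⁻⁴ + 1.106 × 10⁻⁴ = 6.226 × 10⁻⁴, so Δρ ≈ 0.6382 kg m⁻³.
N² = (g/ρ₀)·Δρ/Δz = g·(Δρ/ρ₀)/Δz = 9.81 × 6.226 × 10⁻⁴ / 49 = 1.2465 × 10⁻⁴ s⁻².
N = √(1.2465 × 10⁻⁴) = 0.011165 rad s⁻¹ ≈ 0.0112 rad s⁻¹.

0.0112 rad s⁻¹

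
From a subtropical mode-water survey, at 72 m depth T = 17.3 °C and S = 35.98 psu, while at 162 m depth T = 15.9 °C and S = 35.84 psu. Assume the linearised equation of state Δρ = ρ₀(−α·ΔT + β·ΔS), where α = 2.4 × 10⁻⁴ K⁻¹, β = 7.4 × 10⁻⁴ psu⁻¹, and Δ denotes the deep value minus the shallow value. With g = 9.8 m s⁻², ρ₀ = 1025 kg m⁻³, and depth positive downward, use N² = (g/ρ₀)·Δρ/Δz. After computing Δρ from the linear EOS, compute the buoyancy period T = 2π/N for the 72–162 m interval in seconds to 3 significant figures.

ΔT = -1.4 K, ΔS = -0.14 psu (deep − shallow).
Δρ/ρ₀ = −αΔT + βΔS = 3.36 × 10⁻⁴ − 1.036 × 10⁻⁴ = 2.324 × 10⁻⁴, so Δρ ≈ 0.2382 kg m⁻³.
N² = (g/ρ₀)·Δρ/Δz = g·(Δρ/ρ₀)/Δz = 9.8 × 2.324 × 10⁻⁴ / 90 = 2.5306 × 10⁻⁵ s⁻².
N = √(2.5306 × 10⁻⁵) = 5.0305 × 10⁻³ rad s⁻¹ → T = 2π/N = 1.2490 × 10³ s ≈ 1.25 × 10³ s.

1.25 × 10³ s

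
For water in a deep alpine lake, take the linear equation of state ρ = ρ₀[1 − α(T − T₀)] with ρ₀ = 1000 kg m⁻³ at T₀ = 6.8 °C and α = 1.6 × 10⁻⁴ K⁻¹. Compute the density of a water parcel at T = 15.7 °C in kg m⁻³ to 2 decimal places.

T − T₀ = +8.9 K.
Bracket = 1 − α·(+8.9) = 1 + (-1.424 × 10⁻³) = 0.9985760.
ρ = 1000 × 0.9985760 = 998.58 kg m⁻³.

998.58 kg m⁻³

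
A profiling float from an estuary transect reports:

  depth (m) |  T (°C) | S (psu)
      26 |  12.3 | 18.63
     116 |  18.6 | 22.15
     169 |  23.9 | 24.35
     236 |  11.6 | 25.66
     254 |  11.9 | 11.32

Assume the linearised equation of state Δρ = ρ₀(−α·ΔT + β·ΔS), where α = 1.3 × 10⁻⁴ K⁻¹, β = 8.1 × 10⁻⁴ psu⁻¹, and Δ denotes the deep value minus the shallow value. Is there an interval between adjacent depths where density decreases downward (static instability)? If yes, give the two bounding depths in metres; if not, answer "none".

Evaluate Δρ/ρ₀ = −αΔT + βΔS across each adjacent pair:
  26–116 m: −αΔT+βΔS = −(1.3 × 10⁻⁴)(+6.3)+(8.1 × 10⁻⁴)(+3.52) = 2.0 × 10⁻³ → stable
  116–169 m: −αΔT+βΔS = −(1.3 × 10⁻⁴)(+5.3)+(8.1 × 10⁻⁴)(+2.20) = 1.1 × 10⁻³ → stable
  169–236 m: −αΔT+βΔS = −(1.3 × 10⁻⁴)(-12.3)+(8.1 × 10⁻⁴)(+1.31) = 2.7 × 10⁻³ → stable
  236–254 m: −αΔT+βΔS = −(1.3 × 10⁻⁴)(+0.3)+(8.1 × 10⁻⁴)(-14.34) = -0.012 → UNSTABLE
The 236–254 m interval has Δρ < 0: lighter water underlies denser water.

236–254 m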